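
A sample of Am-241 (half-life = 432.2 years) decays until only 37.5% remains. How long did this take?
t = t½ × log₂(N₀/N) = 611.6 years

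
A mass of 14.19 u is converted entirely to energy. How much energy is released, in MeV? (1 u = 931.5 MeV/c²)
E = mc² = 13220 MeV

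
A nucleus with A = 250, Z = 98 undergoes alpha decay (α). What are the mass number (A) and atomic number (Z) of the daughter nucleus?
Daughter: A = 246, Z = 96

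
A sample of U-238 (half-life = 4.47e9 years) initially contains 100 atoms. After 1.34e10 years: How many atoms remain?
N = N₀(1/2)^(t/t½) = 12.52 atoms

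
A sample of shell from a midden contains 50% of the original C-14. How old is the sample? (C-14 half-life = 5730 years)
Age = t½ × log₂(1/ratio) = 5730 years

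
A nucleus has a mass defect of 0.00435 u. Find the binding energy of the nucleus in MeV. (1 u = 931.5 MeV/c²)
B.E. = Δm × 931.5 = 4.052 MeV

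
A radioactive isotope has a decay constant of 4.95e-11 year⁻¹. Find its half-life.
t½ = ln(2)/λ = 1.4e10 years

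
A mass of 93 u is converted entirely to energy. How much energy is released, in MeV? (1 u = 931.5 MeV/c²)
E = mc² = 86630 MeV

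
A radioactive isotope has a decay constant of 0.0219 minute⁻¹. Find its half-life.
t½ = ln(2)/λ = 31.65 minutes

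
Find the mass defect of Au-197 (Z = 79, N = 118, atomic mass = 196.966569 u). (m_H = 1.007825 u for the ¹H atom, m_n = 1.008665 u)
Δm = Z·m_H + N·m_n − M = 1.674 u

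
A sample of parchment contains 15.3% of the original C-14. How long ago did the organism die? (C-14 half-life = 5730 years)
Age = t½ × log₂(1/ratio) = 15520 years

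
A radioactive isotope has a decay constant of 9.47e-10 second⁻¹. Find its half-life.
t½ = ln(2)/λ = 7.319e8 seconds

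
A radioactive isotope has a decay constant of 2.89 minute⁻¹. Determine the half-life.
t½ = ln(2)/λ = 0.2398 minutes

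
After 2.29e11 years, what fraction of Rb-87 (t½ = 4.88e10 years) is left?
N/N₀ = (1/2)^(t/t½) = 0.03867 = 3.87%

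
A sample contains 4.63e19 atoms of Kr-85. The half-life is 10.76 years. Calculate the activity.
A = λN = 2.983e18 decays/year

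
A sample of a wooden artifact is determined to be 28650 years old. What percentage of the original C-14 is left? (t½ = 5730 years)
N/N₀ = (1/2)^(t/t½) = 0.03125 = 3.12%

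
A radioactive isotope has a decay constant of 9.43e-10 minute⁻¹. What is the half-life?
t½ = ln(2)/λ = 7.35e8 minutes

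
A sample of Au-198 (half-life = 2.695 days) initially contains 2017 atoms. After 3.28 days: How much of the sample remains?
N = N₀(1/2)^(t/t½) = 867.6 atoms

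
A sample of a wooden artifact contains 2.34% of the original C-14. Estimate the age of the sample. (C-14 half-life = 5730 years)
Age = t½ × log₂(1/ratio) = 31040 years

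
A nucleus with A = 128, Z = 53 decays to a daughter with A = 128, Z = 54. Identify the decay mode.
ΔA = 0, ΔZ = +1 ⇒ beta-minus decay (β⁻)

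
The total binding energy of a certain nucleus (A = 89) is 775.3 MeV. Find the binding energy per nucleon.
B.E./A = 775.3/89 = 8.711 MeV/nucleon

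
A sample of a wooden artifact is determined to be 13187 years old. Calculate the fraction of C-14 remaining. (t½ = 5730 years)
N/N₀ = (1/2)^(t/t½) = 0.2029 = 20.3%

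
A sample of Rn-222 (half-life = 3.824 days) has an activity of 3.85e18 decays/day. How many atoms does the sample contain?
N = A/λ = 2.124e19 atoms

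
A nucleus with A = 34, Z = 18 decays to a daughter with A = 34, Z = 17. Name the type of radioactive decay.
ΔA = 0, ΔZ = -1 ⇒ beta-plus decay (β⁺) or electron capture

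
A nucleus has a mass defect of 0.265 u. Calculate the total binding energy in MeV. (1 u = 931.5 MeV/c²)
B.E. = Δm × 931.5 = 246.8 MeV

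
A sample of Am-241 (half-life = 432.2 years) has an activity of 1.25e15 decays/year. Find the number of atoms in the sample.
N = A/λ = 7.794e17 atoms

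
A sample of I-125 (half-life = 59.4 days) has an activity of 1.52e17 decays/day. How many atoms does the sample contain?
N = A/λ = 1.303e19 atoms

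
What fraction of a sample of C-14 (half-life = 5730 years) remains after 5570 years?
N/N₀ = (1/2)^(t/t½) = 0.5098 = 51%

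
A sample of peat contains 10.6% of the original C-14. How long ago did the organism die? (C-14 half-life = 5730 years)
Age = t½ × log₂(1/ratio) = 18550 years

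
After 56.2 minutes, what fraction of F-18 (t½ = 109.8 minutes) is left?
N/N₀ = (1/2)^(t/t½) = 0.7013 = 70.1%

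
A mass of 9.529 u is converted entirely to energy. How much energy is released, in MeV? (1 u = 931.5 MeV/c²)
E = mc² = 8876 MeV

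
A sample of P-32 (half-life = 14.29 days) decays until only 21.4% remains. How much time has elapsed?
t = t½ × log₂(N₀/N) = 31.79 days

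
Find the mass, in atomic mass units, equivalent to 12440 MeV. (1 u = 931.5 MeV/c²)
m = E/c² = 13.35 u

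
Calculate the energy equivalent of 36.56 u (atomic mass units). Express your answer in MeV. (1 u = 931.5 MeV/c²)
E = mc² = 34060 MeV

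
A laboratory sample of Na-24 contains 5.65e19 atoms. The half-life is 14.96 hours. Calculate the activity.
A = λN = 2.618e18 decays/hour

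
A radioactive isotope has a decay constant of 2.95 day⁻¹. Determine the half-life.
t½ = ln(2)/λ = 0.235 days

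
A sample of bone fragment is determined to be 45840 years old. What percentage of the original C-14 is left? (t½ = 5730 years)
N/N₀ = (1/2)^(t/t½) = 0.003906 = 0.391%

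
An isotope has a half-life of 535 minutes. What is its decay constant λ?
λ = ln(2)/t½ = 0.001296 minute⁻¹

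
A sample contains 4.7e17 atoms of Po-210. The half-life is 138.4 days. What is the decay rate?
A = λN = 2.354e15 decays/day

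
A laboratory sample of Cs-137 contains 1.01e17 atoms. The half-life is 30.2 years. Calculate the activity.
A = λN = 2.318e15 decays/year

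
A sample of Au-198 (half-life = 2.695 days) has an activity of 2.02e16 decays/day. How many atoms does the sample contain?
N = A/λ = 7.854e16 atoms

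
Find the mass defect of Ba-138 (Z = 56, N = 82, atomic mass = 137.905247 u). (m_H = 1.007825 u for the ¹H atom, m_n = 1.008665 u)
Δm = Z·m_H + N·m_n − M = 1.243 u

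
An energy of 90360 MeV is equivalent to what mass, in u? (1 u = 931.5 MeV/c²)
m = E/c² = 97 u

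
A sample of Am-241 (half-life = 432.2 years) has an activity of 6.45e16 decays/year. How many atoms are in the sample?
N = A/λ = 4.022e19 atoms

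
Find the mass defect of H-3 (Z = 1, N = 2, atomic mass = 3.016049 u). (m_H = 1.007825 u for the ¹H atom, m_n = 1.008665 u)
Δm = Z·m_H + N·m_n − M = 0.009106 u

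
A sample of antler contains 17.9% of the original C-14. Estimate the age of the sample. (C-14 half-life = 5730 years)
Age = t½ × log₂(1/ratio) = 14220 years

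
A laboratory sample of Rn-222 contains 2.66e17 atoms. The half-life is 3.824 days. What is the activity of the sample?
A = λN = 4.822e16 decays/day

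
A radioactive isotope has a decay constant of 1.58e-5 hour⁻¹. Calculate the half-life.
t½ = ln(2)/λ = 43870 hours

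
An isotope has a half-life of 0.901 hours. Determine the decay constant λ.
λ = ln(2)/t½ = 0.7693 hour⁻¹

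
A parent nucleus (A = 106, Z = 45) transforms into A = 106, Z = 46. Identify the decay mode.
ΔA = 0, ΔZ = +1 ⇒ beta-minus decay (β⁻)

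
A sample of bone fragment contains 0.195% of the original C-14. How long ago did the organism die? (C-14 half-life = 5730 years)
Age = t½ × log₂(1/ratio) = 51580 years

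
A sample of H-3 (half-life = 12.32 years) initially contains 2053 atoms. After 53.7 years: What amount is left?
N = N₀(1/2)^(t/t½) = 100.1 atoms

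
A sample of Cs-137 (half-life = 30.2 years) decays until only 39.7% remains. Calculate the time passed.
t = t½ × log₂(N₀/N) = 40.25 years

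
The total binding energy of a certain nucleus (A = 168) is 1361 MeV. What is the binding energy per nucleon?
B.E./A = 1361/168 = 8.101 MeV/nucleon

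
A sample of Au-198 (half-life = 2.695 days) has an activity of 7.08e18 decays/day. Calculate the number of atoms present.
N = A/λ = 2.753e19 atoms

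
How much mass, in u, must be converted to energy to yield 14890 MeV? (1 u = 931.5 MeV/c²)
m = E/c² = 15.98 u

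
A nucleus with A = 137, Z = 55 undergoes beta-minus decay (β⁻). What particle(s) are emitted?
β⁻: electron (e⁻) + antineutrino (ν̄ₑ)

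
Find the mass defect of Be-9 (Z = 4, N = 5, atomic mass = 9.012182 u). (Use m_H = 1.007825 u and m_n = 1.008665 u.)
Δm = Z·m_H + N·m_n − M = 0.06244 u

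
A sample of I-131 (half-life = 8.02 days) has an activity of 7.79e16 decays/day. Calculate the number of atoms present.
N = A/λ = 9.013e17 atoms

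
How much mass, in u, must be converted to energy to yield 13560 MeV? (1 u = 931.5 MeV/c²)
m = E/c² = 14.56 u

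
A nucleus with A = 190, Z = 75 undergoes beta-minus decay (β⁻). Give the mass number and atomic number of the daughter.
Daughter: A = 190, Z = 76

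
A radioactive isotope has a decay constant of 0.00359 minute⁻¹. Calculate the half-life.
t½ = ln(2)/λ = 193.1 minutes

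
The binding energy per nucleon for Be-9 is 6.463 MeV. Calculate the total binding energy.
B.E. = 6.463 × 9 = 58.17 MeV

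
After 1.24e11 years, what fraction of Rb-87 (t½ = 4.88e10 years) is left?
N/N₀ = (1/2)^(t/t½) = 0.1718 = 17.2%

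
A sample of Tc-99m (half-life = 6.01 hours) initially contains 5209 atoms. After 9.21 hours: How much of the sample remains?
N = N₀(1/2)^(t/t½) = 1801 atoms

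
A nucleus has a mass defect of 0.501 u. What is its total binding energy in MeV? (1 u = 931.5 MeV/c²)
B.E. = Δm × 931.5 = 466.7 MeV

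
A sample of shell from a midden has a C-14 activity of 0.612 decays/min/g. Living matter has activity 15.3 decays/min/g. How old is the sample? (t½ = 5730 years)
Age = t½ × log₂(A₀/A) = 26610 years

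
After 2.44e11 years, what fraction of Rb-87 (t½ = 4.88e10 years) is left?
N/N₀ = (1/2)^(t/t½) = 0.03125 = 3.12%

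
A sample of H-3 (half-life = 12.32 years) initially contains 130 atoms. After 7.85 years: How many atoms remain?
N = N₀(1/2)^(t/t½) = 83.59 atoms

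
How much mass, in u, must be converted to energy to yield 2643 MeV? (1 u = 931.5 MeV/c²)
m = E/c² = 2.837 u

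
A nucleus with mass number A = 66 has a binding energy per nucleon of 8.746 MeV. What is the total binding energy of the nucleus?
B.E. = 8.746 × 66 = 577.2 MeV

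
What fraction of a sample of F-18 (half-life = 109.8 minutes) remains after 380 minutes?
N/N₀ = (1/2)^(t/t½) = 0.09082 = 9.08%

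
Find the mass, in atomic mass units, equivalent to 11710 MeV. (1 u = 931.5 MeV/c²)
m = E/c² = 12.57 u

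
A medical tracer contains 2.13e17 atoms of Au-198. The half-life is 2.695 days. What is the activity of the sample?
A = λN = 5.478e16 decays/day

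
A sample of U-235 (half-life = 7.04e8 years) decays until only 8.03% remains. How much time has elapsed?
t = t½ × log₂(N₀/N) = 2.561e9 years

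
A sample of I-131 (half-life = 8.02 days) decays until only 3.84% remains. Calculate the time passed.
t = t½ × log₂(N₀/N) = 37.72 days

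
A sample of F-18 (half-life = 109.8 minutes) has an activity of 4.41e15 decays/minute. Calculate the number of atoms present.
N = A/λ = 6.986e17 atoms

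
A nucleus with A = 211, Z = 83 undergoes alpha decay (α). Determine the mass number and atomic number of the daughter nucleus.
Daughter: A = 207, Z = 81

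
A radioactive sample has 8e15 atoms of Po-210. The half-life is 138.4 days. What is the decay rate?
A = λN = 4.007e13 decays/day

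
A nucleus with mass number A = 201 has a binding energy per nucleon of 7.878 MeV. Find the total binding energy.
B.E. = 7.878 × 201 = 1583 MeV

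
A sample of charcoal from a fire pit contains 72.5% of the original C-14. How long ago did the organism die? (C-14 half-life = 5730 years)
Age = t½ × log₂(1/ratio) = 2658 years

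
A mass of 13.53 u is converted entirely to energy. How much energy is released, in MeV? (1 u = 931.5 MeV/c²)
E = mc² = 12600 MeV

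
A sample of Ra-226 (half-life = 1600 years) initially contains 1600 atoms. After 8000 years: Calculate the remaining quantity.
N = N₀(1/2)^(t/t½) = 50 atoms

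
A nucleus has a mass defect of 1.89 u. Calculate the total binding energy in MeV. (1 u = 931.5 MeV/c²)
B.E. = Δm × 931.5 = 1761 MeV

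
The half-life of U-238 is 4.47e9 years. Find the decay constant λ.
λ = ln(2)/t½ = 1.551e-10 year⁻¹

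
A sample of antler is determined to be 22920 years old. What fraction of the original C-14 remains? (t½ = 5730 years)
N/N₀ = (1/2)^(t/t½) = 0.0625 = 6.25%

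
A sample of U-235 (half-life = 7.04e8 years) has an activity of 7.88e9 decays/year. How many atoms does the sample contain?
N = A/λ = 8.003e18 atoms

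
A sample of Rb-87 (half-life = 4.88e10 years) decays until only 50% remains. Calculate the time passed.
t = t½ × log₂(N₀/N) = 4.88e10 years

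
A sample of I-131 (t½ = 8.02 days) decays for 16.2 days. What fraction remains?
N/N₀ = (1/2)^(t/t½) = 0.2466 = 24.7%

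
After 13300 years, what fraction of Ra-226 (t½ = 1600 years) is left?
N/N₀ = (1/2)^(t/t½) = 0.003145 = 0.315%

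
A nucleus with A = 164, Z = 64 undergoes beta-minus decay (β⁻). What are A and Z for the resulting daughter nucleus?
Daughter: A = 164, Z = 65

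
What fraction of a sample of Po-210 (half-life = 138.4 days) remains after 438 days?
N/N₀ = (1/2)^(t/t½) = 0.1115 = 11.2%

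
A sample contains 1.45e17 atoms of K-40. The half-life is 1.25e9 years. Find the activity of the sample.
A = λN = 8.041e7 decays/year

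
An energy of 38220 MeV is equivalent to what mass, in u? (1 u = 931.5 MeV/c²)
m = E/c² = 41.03 u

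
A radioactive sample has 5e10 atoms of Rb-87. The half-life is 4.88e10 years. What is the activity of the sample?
A = λN = 0.7102 decays/year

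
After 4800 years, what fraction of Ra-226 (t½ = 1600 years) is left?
N/N₀ = (1/2)^(t/t½) = 0.125 = 12.5%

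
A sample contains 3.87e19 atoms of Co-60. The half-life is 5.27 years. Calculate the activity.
A = λN = 5.09e18 decays/year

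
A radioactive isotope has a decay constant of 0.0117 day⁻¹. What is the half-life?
t½ = ln(2)/λ = 59.24 days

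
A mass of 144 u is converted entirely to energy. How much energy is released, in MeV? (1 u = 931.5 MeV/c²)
E = mc² = 1.341e5 MeV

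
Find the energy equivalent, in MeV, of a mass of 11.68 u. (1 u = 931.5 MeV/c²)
E = mc² = 10880 MeV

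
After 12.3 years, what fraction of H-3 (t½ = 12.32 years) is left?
N/N₀ = (1/2)^(t/t½) = 0.5006 = 50.1%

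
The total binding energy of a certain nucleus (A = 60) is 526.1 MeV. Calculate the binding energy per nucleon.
B.E./A = 526.1/60 = 8.768 MeV/nucleon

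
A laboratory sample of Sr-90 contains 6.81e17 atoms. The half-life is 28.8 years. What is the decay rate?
A = λN = 1.639e16 decays/year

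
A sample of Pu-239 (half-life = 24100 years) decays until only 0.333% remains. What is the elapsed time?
t = t½ × log₂(N₀/N) = 1.983e5 years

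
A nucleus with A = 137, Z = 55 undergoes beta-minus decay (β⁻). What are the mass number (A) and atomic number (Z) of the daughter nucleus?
Daughter: A = 137, Z = 56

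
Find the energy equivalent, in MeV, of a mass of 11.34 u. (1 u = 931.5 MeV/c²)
E = mc² = 10560 MeV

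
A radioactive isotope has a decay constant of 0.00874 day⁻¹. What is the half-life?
t½ = ln(2)/λ = 79.31 days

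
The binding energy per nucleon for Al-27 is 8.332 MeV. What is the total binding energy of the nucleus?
B.E. = 8.332 × 27 = 225 MeV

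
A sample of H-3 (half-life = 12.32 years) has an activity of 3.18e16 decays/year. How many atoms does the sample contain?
N = A/λ = 5.652e17 atoms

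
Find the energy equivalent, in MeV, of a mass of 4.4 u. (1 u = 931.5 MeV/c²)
E = mc² = 4099 MeV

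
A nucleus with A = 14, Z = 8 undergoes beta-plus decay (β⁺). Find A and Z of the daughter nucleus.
Daughter: A = 14, Z = 7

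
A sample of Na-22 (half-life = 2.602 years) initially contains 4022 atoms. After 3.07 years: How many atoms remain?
N = N₀(1/2)^(t/t½) = 1775 atoms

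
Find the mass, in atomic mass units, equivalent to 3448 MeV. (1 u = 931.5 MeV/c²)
m = E/c² = 3.702 u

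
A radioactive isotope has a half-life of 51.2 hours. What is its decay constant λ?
λ = ln(2)/t½ = 0.01354 hour⁻¹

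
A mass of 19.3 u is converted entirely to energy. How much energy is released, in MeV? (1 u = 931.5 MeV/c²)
E = mc² = 17980 MeV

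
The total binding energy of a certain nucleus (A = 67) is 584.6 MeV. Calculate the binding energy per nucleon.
B.E./A = 584.6/67 = 8.725 MeV/nucleon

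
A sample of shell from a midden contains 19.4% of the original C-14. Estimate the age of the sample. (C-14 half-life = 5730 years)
Age = t½ × log₂(1/ratio) = 13560 years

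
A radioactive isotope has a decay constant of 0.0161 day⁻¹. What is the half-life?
t½ = ln(2)/λ = 43.05 days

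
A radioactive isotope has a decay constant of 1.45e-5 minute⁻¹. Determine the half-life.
t½ = ln(2)/λ = 47800 minutes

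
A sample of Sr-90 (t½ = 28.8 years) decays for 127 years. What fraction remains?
N/N₀ = (1/2)^(t/t½) = 0.04705 = 4.7%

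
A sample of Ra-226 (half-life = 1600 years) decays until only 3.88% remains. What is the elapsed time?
t = t½ × log₂(N₀/N) = 7500 years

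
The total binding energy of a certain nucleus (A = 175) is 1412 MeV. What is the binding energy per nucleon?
B.E./A = 1412/175 = 8.069 MeV/nucleon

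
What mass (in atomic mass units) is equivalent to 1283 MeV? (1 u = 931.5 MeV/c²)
m = E/c² = 1.377 u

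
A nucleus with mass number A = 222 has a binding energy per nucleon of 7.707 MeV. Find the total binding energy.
B.E. = 7.707 × 222 = 1711 MeV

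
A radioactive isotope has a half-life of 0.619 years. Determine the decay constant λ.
λ = ln(2)/t½ = 1.12 year⁻¹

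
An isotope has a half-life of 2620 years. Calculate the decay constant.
λ = ln(2)/t½ = 2.646e-4 year⁻¹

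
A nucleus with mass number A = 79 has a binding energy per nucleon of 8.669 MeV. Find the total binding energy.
B.E. = 8.669 × 79 = 684.9 MeV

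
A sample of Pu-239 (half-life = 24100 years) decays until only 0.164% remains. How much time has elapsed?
t = t½ × log₂(N₀/N) = 2.23e5 years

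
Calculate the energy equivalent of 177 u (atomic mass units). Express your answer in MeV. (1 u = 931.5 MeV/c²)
E = mc² = 1.649e5 MeV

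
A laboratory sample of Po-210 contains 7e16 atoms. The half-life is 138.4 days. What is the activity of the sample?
A = λN = 3.506e14 decays/day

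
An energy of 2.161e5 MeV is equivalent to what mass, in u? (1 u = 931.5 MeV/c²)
m = E/c² = 232 u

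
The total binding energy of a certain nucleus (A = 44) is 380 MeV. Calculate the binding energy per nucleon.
B.E./A = 380/44 = 8.636 MeV/nucleon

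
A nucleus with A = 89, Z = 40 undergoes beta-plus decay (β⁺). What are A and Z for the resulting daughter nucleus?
Daughter: A = 89, Z = 39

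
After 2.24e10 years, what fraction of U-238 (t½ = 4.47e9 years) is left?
N/N₀ = (1/2)^(t/t½) = 0.03101 = 3.1%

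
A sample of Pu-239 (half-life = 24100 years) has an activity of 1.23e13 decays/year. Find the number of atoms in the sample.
N = A/λ = 4.277e17 atoms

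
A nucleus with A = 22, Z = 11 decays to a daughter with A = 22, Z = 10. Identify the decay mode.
ΔA = 0, ΔZ = -1 ⇒ beta-plus decay (β⁺) or electron capture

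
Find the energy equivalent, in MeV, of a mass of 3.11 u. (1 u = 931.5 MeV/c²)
E = mc² = 2897 MeV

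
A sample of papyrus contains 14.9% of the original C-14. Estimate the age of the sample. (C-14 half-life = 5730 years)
Age = t½ × log₂(1/ratio) = 15740 years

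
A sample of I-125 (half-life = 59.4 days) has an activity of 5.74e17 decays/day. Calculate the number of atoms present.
N = A/λ = 4.919e19 atoms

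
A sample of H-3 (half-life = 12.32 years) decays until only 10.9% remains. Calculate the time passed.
t = t½ × log₂(N₀/N) = 39.39 years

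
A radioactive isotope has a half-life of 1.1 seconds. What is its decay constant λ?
λ = ln(2)/t½ = 0.6301 second⁻¹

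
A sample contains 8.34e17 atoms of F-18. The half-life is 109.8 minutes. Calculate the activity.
A = λN = 5.265e15 decays/minute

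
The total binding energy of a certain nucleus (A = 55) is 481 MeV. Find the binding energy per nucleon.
B.E./A = 481/55 = 8.745 MeV/nucleon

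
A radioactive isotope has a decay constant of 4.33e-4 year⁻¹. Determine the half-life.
t½ = ln(2)/λ = 1601 years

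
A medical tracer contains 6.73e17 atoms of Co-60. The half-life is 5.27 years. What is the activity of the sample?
A = λN = 8.852e16 decays/year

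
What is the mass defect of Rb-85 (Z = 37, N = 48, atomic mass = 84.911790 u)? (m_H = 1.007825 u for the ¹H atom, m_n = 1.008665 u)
Δm = Z·m_H + N·m_n − M = 0.7937 u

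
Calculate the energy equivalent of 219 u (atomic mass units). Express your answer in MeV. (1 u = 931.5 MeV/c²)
E = mc² = 2.04e5 MeV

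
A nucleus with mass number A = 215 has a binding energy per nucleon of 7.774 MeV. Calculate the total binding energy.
B.E. = 7.774 × 215 = 1671 MeV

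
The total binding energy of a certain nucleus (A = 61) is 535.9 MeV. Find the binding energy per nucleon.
B.E./A = 535.9/61 = 8.785 MeV/nucleon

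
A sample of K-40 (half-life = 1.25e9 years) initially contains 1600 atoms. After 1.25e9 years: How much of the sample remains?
N = N₀(1/2)^(t/t½) = 800 atoms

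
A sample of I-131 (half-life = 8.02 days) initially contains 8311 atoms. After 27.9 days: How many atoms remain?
N = N₀(1/2)^(t/t½) = 745.5 atoms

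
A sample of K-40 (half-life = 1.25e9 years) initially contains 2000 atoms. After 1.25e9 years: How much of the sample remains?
N = N₀(1/2)^(t/t½) = 1000 atoms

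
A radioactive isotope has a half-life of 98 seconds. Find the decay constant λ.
λ = ln(2)/t½ = 0.007073 second⁻¹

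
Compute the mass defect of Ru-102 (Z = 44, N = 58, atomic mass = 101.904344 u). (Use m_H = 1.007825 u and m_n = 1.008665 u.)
Δm = Z·m_H + N·m_n − M = 0.9425 u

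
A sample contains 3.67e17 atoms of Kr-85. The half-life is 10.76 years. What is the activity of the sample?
A = λN = 2.364e16 decays/year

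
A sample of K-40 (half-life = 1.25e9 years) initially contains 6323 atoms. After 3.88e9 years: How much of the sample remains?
N = N₀(1/2)^(t/t½) = 735.4 atoms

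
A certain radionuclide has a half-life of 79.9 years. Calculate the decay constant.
λ = ln(2)/t½ = 0.008675 year⁻¹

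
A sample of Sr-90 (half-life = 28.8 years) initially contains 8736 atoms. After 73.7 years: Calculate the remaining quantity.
N = N₀(1/2)^(t/t½) = 1482 atoms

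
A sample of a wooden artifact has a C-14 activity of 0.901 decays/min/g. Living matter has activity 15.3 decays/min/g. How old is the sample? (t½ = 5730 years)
Age = t½ × log₂(A₀/A) = 23410 years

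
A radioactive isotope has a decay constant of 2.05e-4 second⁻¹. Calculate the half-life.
t½ = ln(2)/λ = 3381 seconds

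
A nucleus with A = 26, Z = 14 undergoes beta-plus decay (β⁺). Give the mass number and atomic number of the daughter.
Daughter: A = 26, Z = 13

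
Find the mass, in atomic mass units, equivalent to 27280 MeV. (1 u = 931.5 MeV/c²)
m = E/c² = 29.29 u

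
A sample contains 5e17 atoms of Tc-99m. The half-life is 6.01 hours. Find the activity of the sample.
A = λN = 5.767e16 decays/hour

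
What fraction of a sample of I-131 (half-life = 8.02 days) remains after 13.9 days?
N/N₀ = (1/2)^(t/t½) = 0.3008 = 30.1%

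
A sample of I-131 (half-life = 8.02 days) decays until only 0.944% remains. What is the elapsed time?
t = t½ × log₂(N₀/N) = 53.95 days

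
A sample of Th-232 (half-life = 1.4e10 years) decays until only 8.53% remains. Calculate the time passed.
t = t½ × log₂(N₀/N) = 4.972e10 years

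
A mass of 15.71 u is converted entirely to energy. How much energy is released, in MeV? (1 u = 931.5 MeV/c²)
E = mc² = 14630 MeV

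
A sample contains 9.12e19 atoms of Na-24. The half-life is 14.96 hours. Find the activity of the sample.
A = λN = 4.226e18 decays/hour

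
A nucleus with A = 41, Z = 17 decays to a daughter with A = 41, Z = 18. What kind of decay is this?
ΔA = 0, ΔZ = +1 ⇒ beta-minus decay (β⁻)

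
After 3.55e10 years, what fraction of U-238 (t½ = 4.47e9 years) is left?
N/N₀ = (1/2)^(t/t½) = 0.004067 = 0.407%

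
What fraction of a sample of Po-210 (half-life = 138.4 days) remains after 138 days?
N/N₀ = (1/2)^(t/t½) = 0.501 = 50.1%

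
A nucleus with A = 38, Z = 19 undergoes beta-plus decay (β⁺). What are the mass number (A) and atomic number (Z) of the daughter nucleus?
Daughter: A = 38, Z = 18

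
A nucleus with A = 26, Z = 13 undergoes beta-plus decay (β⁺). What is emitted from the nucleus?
β⁺: positron (e⁺) + neutrino (νₑ)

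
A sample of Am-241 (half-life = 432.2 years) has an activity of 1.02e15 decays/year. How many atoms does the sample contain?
N = A/λ = 6.36e17 atoms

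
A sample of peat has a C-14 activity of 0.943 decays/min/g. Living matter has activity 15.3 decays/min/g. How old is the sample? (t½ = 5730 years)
Age = t½ × log₂(A₀/A) = 23040 years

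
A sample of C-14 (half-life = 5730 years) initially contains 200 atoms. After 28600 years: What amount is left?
N = N₀(1/2)^(t/t½) = 6.288 atoms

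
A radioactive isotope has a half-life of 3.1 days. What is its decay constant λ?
λ = ln(2)/t½ = 0.2236 day⁻¹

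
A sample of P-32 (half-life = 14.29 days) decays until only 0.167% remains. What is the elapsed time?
t = t½ × log₂(N₀/N) = 131.8 days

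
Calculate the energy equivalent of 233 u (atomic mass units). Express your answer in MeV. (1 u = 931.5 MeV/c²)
E = mc² = 2.17e5 MeV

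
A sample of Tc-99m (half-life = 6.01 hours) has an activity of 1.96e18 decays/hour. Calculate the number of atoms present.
N = A/λ = 1.699e19 atoms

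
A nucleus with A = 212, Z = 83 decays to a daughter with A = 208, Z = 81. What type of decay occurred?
ΔA = -4, ΔZ = -2 ⇒ alpha decay (α)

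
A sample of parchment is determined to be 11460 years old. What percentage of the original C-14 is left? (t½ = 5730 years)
N/N₀ = (1/2)^(t/t½) = 0.25 = 25%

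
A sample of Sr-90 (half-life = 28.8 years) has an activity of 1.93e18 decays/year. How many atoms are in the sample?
N = A/λ = 8.019e19 atoms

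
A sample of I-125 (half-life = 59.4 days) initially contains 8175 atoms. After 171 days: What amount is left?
N = N₀(1/2)^(t/t½) = 1111 atoms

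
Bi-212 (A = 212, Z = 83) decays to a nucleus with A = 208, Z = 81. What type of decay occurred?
ΔA = -4, ΔZ = -2 ⇒ alpha decay (α)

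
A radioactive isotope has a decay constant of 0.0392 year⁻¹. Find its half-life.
t½ = ln(2)/λ = 17.68 years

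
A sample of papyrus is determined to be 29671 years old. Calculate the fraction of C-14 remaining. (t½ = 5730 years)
N/N₀ = (1/2)^(t/t½) = 0.02762 = 2.76%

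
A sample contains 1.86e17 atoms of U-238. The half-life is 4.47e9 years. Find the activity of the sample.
A = λN = 2.884e7 decays/year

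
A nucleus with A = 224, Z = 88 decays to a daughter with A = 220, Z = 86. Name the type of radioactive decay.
ΔA = -4, ΔZ = -2 ⇒ alpha decay (α)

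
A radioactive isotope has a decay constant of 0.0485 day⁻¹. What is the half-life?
t½ = ln(2)/λ = 14.29 days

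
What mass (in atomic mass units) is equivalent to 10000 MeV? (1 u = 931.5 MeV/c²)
m = E/c² = 10.74 u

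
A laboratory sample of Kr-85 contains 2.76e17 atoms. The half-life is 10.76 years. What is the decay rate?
A = λN = 1.778e16 decays/year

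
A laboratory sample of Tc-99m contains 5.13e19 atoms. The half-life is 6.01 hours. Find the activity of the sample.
A = λN = 5.917e18 decays/hour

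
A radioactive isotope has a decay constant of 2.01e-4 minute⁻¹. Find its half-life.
t½ = ln(2)/λ = 3448 minutes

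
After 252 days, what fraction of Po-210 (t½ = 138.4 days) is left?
N/N₀ = (1/2)^(t/t½) = 0.2831 = 28.3%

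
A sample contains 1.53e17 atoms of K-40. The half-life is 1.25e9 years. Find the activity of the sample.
A = λN = 8.484e7 decays/year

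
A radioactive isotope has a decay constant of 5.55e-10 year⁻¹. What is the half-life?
t½ = ln(2)/λ = 1.249e9 years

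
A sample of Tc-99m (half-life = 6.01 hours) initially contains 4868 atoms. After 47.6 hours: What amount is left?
N = N₀(1/2)^(t/t½) = 20.1 atoms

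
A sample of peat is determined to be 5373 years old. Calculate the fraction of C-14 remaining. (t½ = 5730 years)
N/N₀ = (1/2)^(t/t½) = 0.5221 = 52.2%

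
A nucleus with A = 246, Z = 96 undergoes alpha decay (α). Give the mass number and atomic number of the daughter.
Daughter: A = 242, Z = 94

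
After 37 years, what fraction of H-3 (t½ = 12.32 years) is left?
N/N₀ = (1/2)^(t/t½) = 0.1247 = 12.5%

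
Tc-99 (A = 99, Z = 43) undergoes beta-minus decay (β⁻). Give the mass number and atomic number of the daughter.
Daughter: A = 99, Z = 44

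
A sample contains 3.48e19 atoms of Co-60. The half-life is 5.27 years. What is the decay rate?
A = λN = 4.577e18 decays/year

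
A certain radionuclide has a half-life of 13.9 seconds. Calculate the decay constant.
λ = ln(2)/t½ = 0.04987 second⁻¹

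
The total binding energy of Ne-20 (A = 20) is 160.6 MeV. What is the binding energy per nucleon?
B.E./A = 160.6/20 = 8.03 MeV/nucleon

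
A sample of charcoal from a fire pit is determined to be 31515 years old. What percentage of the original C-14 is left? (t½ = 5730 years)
N/N₀ = (1/2)^(t/t½) = 0.0221 = 2.21%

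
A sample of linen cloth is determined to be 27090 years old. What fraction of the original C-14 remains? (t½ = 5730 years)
N/N₀ = (1/2)^(t/t½) = 0.03774 = 3.77%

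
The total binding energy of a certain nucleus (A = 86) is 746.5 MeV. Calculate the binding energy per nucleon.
B.E./A = 746.5/86 = 8.68 MeV/nucleon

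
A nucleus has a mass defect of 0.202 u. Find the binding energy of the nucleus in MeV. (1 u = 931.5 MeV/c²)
B.E. = Δm × 931.5 = 188.2 MeV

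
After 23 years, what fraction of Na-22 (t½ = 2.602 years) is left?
N/N₀ = (1/2)^(t/t½) = 0.002183 = 0.218%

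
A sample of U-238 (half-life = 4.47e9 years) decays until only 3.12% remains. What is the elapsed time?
t = t½ × log₂(N₀/N) = 2.236e10 years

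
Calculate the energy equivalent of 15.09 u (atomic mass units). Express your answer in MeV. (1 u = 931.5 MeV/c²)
E = mc² = 14060 MeV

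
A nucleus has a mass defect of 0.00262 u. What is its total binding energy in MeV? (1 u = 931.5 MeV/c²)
B.E. = Δm × 931.5 = 2.441 MeV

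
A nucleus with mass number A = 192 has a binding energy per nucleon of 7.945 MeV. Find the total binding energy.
B.E. = 7.945 × 192 = 1525 MeV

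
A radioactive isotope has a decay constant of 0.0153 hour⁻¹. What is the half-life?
t½ = ln(2)/λ = 45.3 hours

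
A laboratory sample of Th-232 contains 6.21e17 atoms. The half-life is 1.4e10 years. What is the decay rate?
A = λN = 3.075e7 decays/year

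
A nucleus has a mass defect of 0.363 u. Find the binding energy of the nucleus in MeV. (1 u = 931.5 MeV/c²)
B.E. = Δm × 931.5 = 338.1 MeV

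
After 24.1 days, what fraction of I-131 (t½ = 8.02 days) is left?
N/N₀ = (1/2)^(t/t½) = 0.1246 = 12.5%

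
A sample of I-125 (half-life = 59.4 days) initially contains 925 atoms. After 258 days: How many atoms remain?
N = N₀(1/2)^(t/t½) = 45.57 atoms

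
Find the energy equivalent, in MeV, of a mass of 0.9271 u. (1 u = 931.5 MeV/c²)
E = mc² = 863.6 MeV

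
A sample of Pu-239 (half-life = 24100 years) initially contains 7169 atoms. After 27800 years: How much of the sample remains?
N = N₀(1/2)^(t/t½) = 3223 atoms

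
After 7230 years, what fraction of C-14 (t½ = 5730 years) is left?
N/N₀ = (1/2)^(t/t½) = 0.417 = 41.7%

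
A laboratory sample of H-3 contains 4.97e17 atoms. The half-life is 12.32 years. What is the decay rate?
A = λN = 2.796e16 decays/year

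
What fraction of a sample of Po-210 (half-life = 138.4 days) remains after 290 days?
N/N₀ = (1/2)^(t/t½) = 0.234 = 23.4%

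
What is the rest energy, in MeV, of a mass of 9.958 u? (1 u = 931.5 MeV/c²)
E = mc² = 9276 MeV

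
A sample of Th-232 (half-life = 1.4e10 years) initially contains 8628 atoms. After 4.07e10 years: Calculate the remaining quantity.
N = N₀(1/2)^(t/t½) = 1150 atoms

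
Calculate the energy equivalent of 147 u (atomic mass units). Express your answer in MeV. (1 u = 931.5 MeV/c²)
E = mc² = 1.369e5 MeV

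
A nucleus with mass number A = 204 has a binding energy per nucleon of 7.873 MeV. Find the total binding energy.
B.E. = 7.873 × 204 = 1606 MeV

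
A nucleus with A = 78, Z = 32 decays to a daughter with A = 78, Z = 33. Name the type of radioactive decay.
ΔA = 0, ΔZ = +1 ⇒ beta-minus decay (β⁻)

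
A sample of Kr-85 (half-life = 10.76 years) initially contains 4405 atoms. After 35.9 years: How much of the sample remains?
N = N₀(1/2)^(t/t½) = 436.1 atoms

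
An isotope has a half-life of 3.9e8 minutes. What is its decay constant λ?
λ = ln(2)/t½ = 1.777e-9 minute⁻¹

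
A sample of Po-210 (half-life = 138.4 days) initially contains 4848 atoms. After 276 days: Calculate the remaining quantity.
N = N₀(1/2)^(t/t½) = 1217 atoms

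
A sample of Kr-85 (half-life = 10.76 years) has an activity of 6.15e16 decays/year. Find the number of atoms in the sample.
N = A/λ = 9.547e17 atoms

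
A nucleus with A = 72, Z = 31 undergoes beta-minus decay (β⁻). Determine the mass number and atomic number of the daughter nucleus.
Daughter: A = 72, Z = 32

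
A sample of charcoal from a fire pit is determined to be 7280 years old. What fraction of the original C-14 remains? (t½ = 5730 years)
N/N₀ = (1/2)^(t/t½) = 0.4145 = 41.5%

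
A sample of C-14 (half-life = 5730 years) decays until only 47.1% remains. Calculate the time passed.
t = t½ × log₂(N₀/N) = 6224 years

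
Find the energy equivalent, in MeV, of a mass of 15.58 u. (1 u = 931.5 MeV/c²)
E = mc² = 14510 MeV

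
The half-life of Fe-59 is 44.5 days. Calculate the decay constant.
λ = ln(2)/t½ = 0.01558 day⁻¹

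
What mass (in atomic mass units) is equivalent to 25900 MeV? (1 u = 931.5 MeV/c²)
m = E/c² = 27.8 u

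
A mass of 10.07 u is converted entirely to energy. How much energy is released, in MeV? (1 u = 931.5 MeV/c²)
E = mc² = 9380 MeV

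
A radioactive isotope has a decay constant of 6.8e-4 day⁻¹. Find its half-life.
t½ = ln(2)/λ = 1019 days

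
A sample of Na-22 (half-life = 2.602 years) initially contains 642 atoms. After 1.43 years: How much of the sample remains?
N = N₀(1/2)^(t/t½) = 438.6 atoms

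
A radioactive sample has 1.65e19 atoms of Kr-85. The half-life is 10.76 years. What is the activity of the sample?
A = λN = 1.063e18 decays/year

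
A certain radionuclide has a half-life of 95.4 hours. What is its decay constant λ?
λ = ln(2)/t½ = 0.007266 hour⁻¹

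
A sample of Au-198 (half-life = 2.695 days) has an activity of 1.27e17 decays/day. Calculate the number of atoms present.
N = A/λ = 4.938e17 atoms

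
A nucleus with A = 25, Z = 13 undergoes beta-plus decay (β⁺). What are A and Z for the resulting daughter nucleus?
Daughter: A = 25, Z = 12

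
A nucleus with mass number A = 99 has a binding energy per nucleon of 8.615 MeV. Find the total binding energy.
B.E. = 8.615 × 99 = 852.9 MeV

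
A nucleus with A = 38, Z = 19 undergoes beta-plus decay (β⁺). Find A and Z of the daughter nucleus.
Daughter: A = 38, Z = 18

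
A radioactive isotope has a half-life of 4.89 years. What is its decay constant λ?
λ = ln(2)/t½ = 0.1417 year⁻¹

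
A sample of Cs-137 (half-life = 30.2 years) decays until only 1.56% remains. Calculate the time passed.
t = t½ × log₂(N₀/N) = 181.3 years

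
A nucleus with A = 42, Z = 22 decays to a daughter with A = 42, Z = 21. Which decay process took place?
ΔA = 0, ΔZ = -1 ⇒ beta-plus decay (β⁺) or electron capture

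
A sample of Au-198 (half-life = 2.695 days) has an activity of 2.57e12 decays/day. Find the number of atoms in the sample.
N = A/λ = 9.992e12 atoms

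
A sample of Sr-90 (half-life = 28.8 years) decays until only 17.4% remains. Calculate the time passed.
t = t½ × log₂(N₀/N) = 72.66 years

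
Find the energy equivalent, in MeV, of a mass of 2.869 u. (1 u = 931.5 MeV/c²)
E = mc² = 2672 MeV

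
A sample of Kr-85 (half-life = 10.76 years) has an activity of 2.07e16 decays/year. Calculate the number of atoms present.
N = A/λ = 3.213e17 atoms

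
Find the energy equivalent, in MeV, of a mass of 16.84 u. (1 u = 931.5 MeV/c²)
E = mc² = 15690 MeV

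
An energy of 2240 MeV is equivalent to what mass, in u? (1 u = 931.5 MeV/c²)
m = E/c² = 2.405 u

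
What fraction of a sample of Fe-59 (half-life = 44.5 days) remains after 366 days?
N/N₀ = (1/2)^(t/t½) = 0.003343 = 0.334%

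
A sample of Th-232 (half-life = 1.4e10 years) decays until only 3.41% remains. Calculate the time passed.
t = t½ × log₂(N₀/N) = 6.824e10 years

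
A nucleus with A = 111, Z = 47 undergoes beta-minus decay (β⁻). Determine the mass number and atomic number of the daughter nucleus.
Daughter: A = 111, Z = 48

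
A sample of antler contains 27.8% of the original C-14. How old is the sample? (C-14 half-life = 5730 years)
Age = t½ × log₂(1/ratio) = 10580 years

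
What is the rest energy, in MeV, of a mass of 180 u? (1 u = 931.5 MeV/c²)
E = mc² = 1.677e5 MeV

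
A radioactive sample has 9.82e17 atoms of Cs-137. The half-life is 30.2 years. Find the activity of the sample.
A = λN = 2.254e16 decays/year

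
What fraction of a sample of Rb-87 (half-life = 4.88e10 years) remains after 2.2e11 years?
N/N₀ = (1/2)^(t/t½) = 0.04394 = 4.39%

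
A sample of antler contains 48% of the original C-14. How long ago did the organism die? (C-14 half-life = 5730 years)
Age = t½ × log₂(1/ratio) = 6067 years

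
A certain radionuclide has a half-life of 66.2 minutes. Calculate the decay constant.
λ = ln(2)/t½ = 0.01047 minute⁻¹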